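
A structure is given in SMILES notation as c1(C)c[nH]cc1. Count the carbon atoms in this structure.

5

Atom tally by fragment:
  pyrrole ring core → C:4 H:5 N:1
  (− 1 ring H displaced by substituents)
  + CH3 → C:1 H:3
Element totals:
  C: 5
  H: 7
  N: 1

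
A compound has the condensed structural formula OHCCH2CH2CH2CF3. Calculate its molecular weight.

Atom tally by fragment:
  OHCCH2 → C:2 H:3 O:1
  CH2 → C:1 H:2
  CH2CF3 → C:2 H:2 F:3
Element totals:
  C: 5
  H: 7
  F: 3
  O: 1
Molecular formula: C5H7F3O.
  M = 5(12.011) + 7(1.008) + 3(18.998) + 15.999
    = 60.055 + 7.056 + 56.994 + 15.999 = 140.104

140.10 g/mol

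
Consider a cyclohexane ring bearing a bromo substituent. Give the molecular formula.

C6H11Br

Atom tally by fragment:
  cyclohexane ring core → C:6 H:12
  (− 1 ring H displaced by substituents)
  + Br → Br:1
Element totals:
  C: 6
  H: 11
  Br: 1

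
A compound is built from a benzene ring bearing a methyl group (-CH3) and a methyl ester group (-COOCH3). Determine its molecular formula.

C9H10O2

Atom tally by fragment:
  benzene ring core → C:6 H:6
  (− 2 ring H displaced by substituents)
  + CH3 → C:1 H:3
  + COOCH3 → C:2 H:3 O:2
Element totals:
  C: 9
  H: 10
  O: 2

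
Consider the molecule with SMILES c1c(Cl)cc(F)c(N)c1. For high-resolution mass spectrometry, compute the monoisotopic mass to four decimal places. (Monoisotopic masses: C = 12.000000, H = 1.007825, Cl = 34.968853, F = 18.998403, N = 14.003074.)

Atom tally by fragment:
  benzene ring core → C:6 H:6
  (− 3 ring H displaced by substituents)
  + Cl → Cl:1
  + F → F:1
  + NH2 → N:1 H:2
Element totals:
  C: 6
  H: 5
  Cl: 1
  F: 1
  N: 1
Molecular formula: C6H5ClFN.
  M = 6(12.0) + 5(1.007825) + 34.968853 + 18.998403 + 14.003074
    = 72.000000 + 5.039125 + 34.968853 + 18.998403 + 14.003074 = 145.009455

145.0095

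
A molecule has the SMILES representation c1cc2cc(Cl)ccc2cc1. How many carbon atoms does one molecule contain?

Atom tally by fragment:
  naphthalene ring system core → C:10 H:8
  (− 1 ring H displaced by substituents)
  + Cl → Cl:1
Element totals:
  C: 10
  H: 7
  Cl: 1

10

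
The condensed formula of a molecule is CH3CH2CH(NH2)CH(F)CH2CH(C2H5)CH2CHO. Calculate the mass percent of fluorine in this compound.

10.04%

Atom tally by fragment:
  CH3 → C:1 H:3
  CH2 → C:1 H:2
  CH(NH2) → C:1 H:3 N:1
  CH(F) → C:1 H:1 F:1
  CH2 → C:1 H:2
  CH(C2H5) → C:3 H:6
  CH2CHO → C:2 H:3 O:1
Element totals:
  C: 10
  H: 20
  F: 1
  N: 1
  O: 1
Molecular formula: C10H20FNO.
Molar mass = 189.274 g/mol.
Mass from F: 1 × 18.998 = 18.998 g/mol.
%F = 18.998 / 189.274 × 100 = 10.04%.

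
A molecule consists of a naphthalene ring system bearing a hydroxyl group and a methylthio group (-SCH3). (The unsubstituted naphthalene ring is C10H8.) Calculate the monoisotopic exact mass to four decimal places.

Atom tally by fragment:
  naphthalene ring system core → C:10 H:8
  (− 2 ring H displaced by substituents)
  + OH → O:1 H:1
  + SCH3 → C:1 H:3 S:1
Element totals:
  C: 11
  H: 10
  O: 1
  S: 1
Molecular formula: C11H10OS.
  M = 11(12.0) + 10(1.007825) + 15.994915 + 31.972071
    = 132.000000 + 10.078250 + 15.994915 + 31.972071 = 190.045236

190.0452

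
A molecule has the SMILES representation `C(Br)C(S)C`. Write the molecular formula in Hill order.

C3H7BrS

Atom tally by fragment:
  BrCH2 → C:1 H:2 Br:1
  CH(SH) → C:1 H:2 S:1
  CH3 → C:1 H:3
Element totals:
  C: 3
  H: 7
  Br: 1
  S: 1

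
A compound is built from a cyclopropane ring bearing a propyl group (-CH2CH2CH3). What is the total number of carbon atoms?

6

Atom tally by fragment:
  cyclopropane ring core → C:3 H:6
  (− 1 ring H displaced by substituents)
  + CH2CH2CH3 → C:3 H:7
Element totals:
  C: 6
  H: 12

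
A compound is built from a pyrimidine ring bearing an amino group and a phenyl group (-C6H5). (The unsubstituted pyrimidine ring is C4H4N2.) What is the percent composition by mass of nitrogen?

24.54%

Atom tally by fragment:
  pyrimidine ring core → C:4 H:4 N:2
  (− 2 ring H displaced by substituents)
  + NH2 → N:1 H:2
  + C6H5 → C:6 H:5
Element totals:
  C: 10
  H: 9
  N: 3
Molecular formula: C10H9N3.
Molar mass = 171.203 g/mol.
Mass from N: 3 × 14.007 = 42.021 g/mol.
%N = 42.021 / 171.203 × 100 = 24.54%.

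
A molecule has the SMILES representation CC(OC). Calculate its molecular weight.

60.10 g/mol

Atom tally by fragment:
  CH3 → C:1 H:3
  CH2OCH3 → C:2 H:5 O:1
Element totals:
  C: 3
  H: 8
  O: 1
Molecular formula: C3H8O.
  M = 3(12.011) + 8(1.008) + 15.999
    = 36.033 + 8.064 + 15.999 = 60.096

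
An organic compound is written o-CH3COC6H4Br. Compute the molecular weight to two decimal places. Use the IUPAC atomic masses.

Element totals:
  C: 8
  H: 7
  Br: 1
  O: 1
Molecular formula: C8H7BrO.
  M = 8(12.011) + 7(1.008) + 79.904 + 15.999
    = 96.088 + 7.056 + 79.904 + 15.999 = 199.047

199.05 g/mol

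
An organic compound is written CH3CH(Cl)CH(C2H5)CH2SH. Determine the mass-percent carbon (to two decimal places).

47.20%

Element totals:
  C: 6
  H: 13
  Cl: 1
  S: 1
Molecular formula: C6H13ClS.
Molar mass = 152.680 g/mol.
Mass from C: 6 × 12.011 = 72.066 g/mol.
%C = 72.066 / 152.680 × 100 = 47.20%.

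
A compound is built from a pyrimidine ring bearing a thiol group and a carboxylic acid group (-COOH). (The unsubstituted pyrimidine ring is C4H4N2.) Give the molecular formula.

Atom tally by fragment:
  pyrimidine ring core → C:4 H:4 N:2
  (− 2 ring H displaced by substituents)
  + SH → S:1 H:1
  + COOH → C:1 H:1 O:2
Element totals:
  C: 5
  H: 4
  N: 2
  O: 2
  S: 1

C5H4N2O2S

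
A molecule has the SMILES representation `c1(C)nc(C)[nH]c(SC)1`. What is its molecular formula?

C6H10N2S

Atom tally by fragment:
  imidazole ring core → C:3 H:4 N:2
  (− 3 ring H displaced by substituents)
  + CH3 → C:1 H:3
  + CH3 → C:1 H:3
  + SCH3 → C:1 H:3 S:1
Element totals:
  C: 6
  H: 10
  N: 2
  S: 1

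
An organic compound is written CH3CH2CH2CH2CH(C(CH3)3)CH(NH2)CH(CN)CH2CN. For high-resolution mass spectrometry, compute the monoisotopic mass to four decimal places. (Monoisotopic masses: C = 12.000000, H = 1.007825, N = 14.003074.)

Atom tally by fragment:
  CH3 → C:1 H:3
  CH2 → C:1 H:2
  CH2 → C:1 H:2
  CH2 → C:1 H:2
  CH(C(CH3)3) → C:5 H:10
  CH(NH2) → C:1 H:3 N:1
  CH(CN) → C:2 H:1 N:1
  CH2CN → C:2 H:2 N:1
Element totals:
  C: 14
  H: 25
  N: 3
Molecular formula: C14H25N3.
  M = 14(12.0) + 25(1.007825) + 3(14.003074)
    = 168.000000 + 25.195625 + 42.009222 = 235.204847

235.2048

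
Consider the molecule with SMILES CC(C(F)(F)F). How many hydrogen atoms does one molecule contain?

Atom tally by fragment:
  CH3 → C:1 H:3
  CH2CF3 → C:2 H:2 F:3
Element totals:
  C: 3
  H: 5
  F: 3

5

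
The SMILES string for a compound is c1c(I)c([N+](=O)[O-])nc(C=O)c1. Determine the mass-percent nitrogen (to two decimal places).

Atom tally by fragment:
  pyridine ring core → C:5 H:5 N:1
  (− 3 ring H displaced by substituents)
  + I → I:1
  + NO2 → N:1 O:2
  + CHO → C:1 H:1 O:1
Element totals:
  C: 6
  H: 3
  I: 1
  N: 2
  O: 3
Molecular formula: C6H3IN2O3.
Molar mass = 278.005 g/mol.
Mass from N: 2 × 14.007 = 28.014 g/mol.
%N = 28.014 / 278.005 × 100 = 10.08%.

10.08%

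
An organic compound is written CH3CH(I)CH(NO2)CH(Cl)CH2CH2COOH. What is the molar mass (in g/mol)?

Element totals:
  C: 7
  H: 11
  Cl: 1
  I: 1
  N: 1
  O: 4
Molecular formula: C7H11ClINO4.
  M = 7(12.011) + 11(1.008) + 35.45 + 126.904 + 14.007 + 4(15.999)
    = 84.077 + 11.088 + 35.450 + 126.904 + 14.007 + 63.996 = 335.522

335.52 g/mol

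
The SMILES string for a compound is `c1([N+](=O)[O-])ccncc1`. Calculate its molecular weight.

Atom tally by fragment:
  pyridine ring core → C:5 H:5 N:1
  (− 1 ring H displaced by substituents)
  + NO2 → N:1 O:2
Element totals:
  C: 5
  H: 4
  N: 2
  O: 2
Molecular formula: C5H4N2O2.
  M = 5(12.011) + 4(1.008) + 2(14.007) + 2(15.999)
    = 60.055 + 4.032 + 28.014 + 31.998 = 124.099

124.10 g/mol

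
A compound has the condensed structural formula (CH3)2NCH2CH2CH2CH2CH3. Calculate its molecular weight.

Element totals:
  C: 7
  H: 17
  N: 1
Molecular formula: C7H17N.
  M = 7(12.011) + 17(1.008) + 14.007
    = 84.077 + 17.136 + 14.007 = 115.220

115.22 g/mol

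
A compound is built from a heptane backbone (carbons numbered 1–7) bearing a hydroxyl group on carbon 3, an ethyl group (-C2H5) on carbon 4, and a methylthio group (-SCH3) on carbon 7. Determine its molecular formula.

Atom tally by fragment:
  CH3 → C:1 H:3
  CH2 → C:1 H:2
  CH(OH) → C:1 H:2 O:1
  CH(C2H5) → C:3 H:6
  CH2 → C:1 H:2
  CH2 → C:1 H:2
  CH2SCH3 → C:2 H:5 S:1
Element totals:
  C: 10
  H: 22
  O: 1
  S: 1

C10H22OS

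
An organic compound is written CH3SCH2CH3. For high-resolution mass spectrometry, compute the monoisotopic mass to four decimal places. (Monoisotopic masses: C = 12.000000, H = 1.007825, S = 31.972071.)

Atom tally by fragment:
  CH3SCH2 → C:2 H:5 S:1
  CH3 → C:1 H:3
Element totals:
  C: 3
  H: 8
  S: 1
Molecular formula: C3H8S.
  M = 3(12.0) + 8(1.007825) + 31.972071
    = 36.000000 + 8.062600 + 31.972071 = 76.034671

76.0347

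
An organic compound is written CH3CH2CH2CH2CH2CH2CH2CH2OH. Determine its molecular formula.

Atom tally by fragment:
  CH3 → C:1 H:3
  CH2 → C:1 H:2
  CH2 → C:1 H:2
  CH2 → C:1 H:2
  CH2 → C:1 H:2
  CH2 → C:1 H:2
  CH2 → C:1 H:2
  CH2OH → C:1 H:3 O:1
Element totals:
  C: 8
  H: 18
  O: 1

C8H18O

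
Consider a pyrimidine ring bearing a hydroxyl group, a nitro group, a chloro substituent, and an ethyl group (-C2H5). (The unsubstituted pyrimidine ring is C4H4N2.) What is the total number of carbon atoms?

Atom tally by fragment:
  pyrimidine ring core → C:4 H:4 N:2
  (− 4 ring H displaced by substituents)
  + OH → O:1 H:1
  + NO2 → N:1 O:2
  + Cl → Cl:1
  + C2H5 → C:2 H:5
Element totals:
  C: 6
  H: 6
  Cl: 1
  N: 3
  O: 3

6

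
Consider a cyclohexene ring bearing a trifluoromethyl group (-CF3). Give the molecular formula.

Atom tally by fragment:
  cyclohexene ring core → C:6 H:10
  (− 1 ring H displaced by substituents)
  + CF3 → C:1 F:3
Element totals:
  C: 7
  H: 9
  F: 3

C7H9F3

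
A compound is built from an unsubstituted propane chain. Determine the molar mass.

Atom tally by fragment:
  CH3 → C:1 H:3
  CH2 → C:1 H:2
  CH3 → C:1 H:3
Element totals:
  C: 3
  H: 8
Molecular formula: C3H8.
  M = 3(12.011) + 8(1.008)
    = 36.033 + 8.064 = 44.097

44.10 g/mol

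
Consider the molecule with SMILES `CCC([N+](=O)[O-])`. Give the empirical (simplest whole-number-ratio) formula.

Atom tally by fragment:
  CH3 → C:1 H:3
  CH2 → C:1 H:2
  CH2NO2 → C:1 H:2 N:1 O:2
Element totals:
  C: 3
  H: 7
  N: 1
  O: 2
Molecular formula: C3H7NO2.
gcd of subscripts (3, 7, 1, 2) = 1, so the empirical formula equals the molecular formula.

C3H7NO2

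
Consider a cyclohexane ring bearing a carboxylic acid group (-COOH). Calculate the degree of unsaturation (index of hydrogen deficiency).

Atom tally by fragment:
  cyclohexane ring core → C:6 H:12
  (− 1 ring H displaced by substituents)
  + COOH → C:1 H:1 O:2
Element totals:
  C: 7
  H: 12
  O: 2
Molecular formula: C7H12O2.
DoU = (2C + 2 + N − H − X) / 2 = (2·7 + 2 + 0 − 12 − 0) / 2 = 2.

2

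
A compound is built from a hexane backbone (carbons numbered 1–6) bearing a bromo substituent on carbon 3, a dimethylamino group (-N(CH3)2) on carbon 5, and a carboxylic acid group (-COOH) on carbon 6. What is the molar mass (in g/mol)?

Atom tally by fragment:
  CH3 → C:1 H:3
  CH2 → C:1 H:2
  CH(Br) → C:1 H:1 Br:1
  CH2 → C:1 H:2
  CH(N(CH3)2) → C:3 H:7 N:1
  CH2COOH → C:2 H:3 O:2
Element totals:
  C: 9
  H: 18
  Br: 1
  N: 1
  O: 2
Molecular formula: C9H18BrNO2.
  M = 9(12.011) + 18(1.008) + 79.904 + 14.007 + 2(15.999)
    = 108.099 + 18.144 + 79.904 + 14.007 + 31.998 = 252.152

252.15 g/mol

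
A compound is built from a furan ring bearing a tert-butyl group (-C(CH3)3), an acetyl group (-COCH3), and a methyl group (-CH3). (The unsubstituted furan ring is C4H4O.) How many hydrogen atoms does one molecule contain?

16

Atom tally by fragment:
  furan ring core → C:4 H:4 O:1
  (− 3 ring H displaced by substituents)
  + C(CH3)3 → C:4 H:9
  + COCH3 → C:2 H:3 O:1
  + CH3 → C:1 H:3
Element totals:
  C: 11
  H: 16
  O: 2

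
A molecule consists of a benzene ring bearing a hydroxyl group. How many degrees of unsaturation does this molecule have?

4

Atom tally by fragment:
  benzene ring core → C:6 H:6
  (− 1 ring H displaced by substituents)
  + OH → O:1 H:1
Element totals:
  C: 6
  H: 6
  O: 1
Molecular formula: C6H6O.
DoU = (2C + 2 + N − H − X) / 2 = (2·6 + 2 + 0 − 6 − 0) / 2 = 4.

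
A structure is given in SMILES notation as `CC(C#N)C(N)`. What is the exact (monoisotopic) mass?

Atom tally by fragment:
  CH3 → C:1 H:3
  CH(CN) → C:2 H:1 N:1
  CH2NH2 → C:1 H:4 N:1
Element totals:
  C: 4
  H: 8
  N: 2
Molecular formula: C4H8N2.
  M = 4(12.0) + 8(1.007825) + 2(14.003074)
    = 48.000000 + 8.062600 + 28.006148 = 84.068748

84.0687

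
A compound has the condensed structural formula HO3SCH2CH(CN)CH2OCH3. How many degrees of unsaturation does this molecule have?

Atom tally by fragment:
  HO3SCH2 → C:1 H:3 S:1 O:3
  CH(CN) → C:2 H:1 N:1
  CH2OCH3 → C:2 H:5 O:1
Element totals:
  C: 5
  H: 9
  N: 1
  O: 4
  S: 1
Molecular formula: C5H9NO4S.
DoU = (2C + 2 + N − H − X) / 2 = (2·5 + 2 + 1 − 9 − 0) / 2 = 2.

2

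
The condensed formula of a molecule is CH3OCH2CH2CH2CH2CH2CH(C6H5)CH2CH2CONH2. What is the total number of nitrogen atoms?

Atom tally by fragment:
  CH3OCH2 → C:2 H:5 O:1
  CH2 → C:1 H:2
  CH2 → C:1 H:2
  CH2 → C:1 H:2
  CH2 → C:1 H:2
  CH(C6H5) → C:7 H:6
  CH2 → C:1 H:2
  CH2CONH2 → C:2 H:4 O:1 N:1
Element totals:
  C: 16
  H: 25
  N: 1
  O: 2

1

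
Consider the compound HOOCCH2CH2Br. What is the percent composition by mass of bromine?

Atom tally by fragment:
  HOOCCH2 → C:2 H:3 O:2
  CH2Br → C:1 H:2 Br:1
Element totals:
  C: 3
  H: 5
  Br: 1
  O: 2
Molecular formula: C3H5BrO2.
Molar mass = 152.975 g/mol.
Mass from Br: 1 × 79.904 = 79.904 g/mol.
%Br = 79.904 / 152.975 × 100 = 52.23%.

52.23%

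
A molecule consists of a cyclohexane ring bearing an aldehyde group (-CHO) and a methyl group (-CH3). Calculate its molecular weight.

Atom tally by fragment:
  cyclohexane ring core → C:6 H:12
  (− 2 ring H displaced by substituents)
  + CHO → C:1 H:1 O:1
  + CH3 → C:1 H:3
Element totals:
  C: 8
  H: 14
  O: 1
Molecular formula: C8H14O.
  M = 8(12.011) + 14(1.008) + 15.999
    = 96.088 + 14.112 + 15.999 = 126.199

126.20 g/mol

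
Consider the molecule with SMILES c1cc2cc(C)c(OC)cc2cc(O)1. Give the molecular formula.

C12H12O2

Atom tally by fragment:
  naphthalene ring system core → C:10 H:8
  (− 3 ring H displaced by substituents)
  + CH3 → C:1 H:3
  + OCH3 → C:1 H:3 O:1
  + OH → O:1 H:1
Element totals:
  C: 12
  H: 12
  O: 2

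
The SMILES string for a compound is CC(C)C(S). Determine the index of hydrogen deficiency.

0

Atom tally by fragment:
  CH3 → C:1 H:3
  CH(CH3) → C:2 H:4
  CH2SH → C:1 H:3 S:1
Element totals:
  C: 4
  H: 10
  S: 1
Molecular formula: C4H10S.
DoU = (2C + 2 + N − H − X) / 2 = (2·4 + 2 + 0 − 10 − 0) / 2 = 0.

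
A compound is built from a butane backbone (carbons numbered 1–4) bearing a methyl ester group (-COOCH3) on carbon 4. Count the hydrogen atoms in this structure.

Atom tally by fragment:
  CH3 → C:1 H:3
  CH2 → C:1 H:2
  CH2 → C:1 H:2
  CH2COOCH3 → C:3 H:5 O:2
Element totals:
  C: 6
  H: 12
  O: 2

12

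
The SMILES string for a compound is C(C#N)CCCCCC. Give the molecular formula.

C8H15N

Atom tally by fragment:
  NCCH2 → C:2 H:2 N:1
  CH2 → C:1 H:2
  CH2 → C:1 H:2
  CH2 → C:1 H:2
  CH2 → C:1 H:2
  CH2 → C:1 H:2
  CH3 → C:1 H:3
Element totals:
  C: 8
  H: 15
  N: 1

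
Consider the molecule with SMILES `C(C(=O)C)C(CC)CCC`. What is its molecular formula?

Atom tally by fragment:
  CH3COCH2 → C:3 H:5 O:1
  CH(C2H5) → C:3 H:6
  CH2 → C:1 H:2
  CH2 → C:1 H:2
  CH3 → C:1 H:3
Element totals:
  C: 9
  H: 18
  O: 1

C9H18O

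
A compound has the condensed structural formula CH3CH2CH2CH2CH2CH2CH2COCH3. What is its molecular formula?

Element totals:
  C: 9
  H: 18
  O: 1

C9H18O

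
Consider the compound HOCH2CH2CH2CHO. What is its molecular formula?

Element totals:
  C: 4
  H: 8
  O: 2

C4H8O2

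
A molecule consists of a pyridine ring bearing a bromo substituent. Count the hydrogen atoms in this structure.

Atom tally by fragment:
  pyridine ring core → C:5 H:5 N:1
  (− 1 ring H displaced by substituents)
  + Br → Br:1
Element totals:
  C: 5
  H: 4
  Br: 1
  N: 1

4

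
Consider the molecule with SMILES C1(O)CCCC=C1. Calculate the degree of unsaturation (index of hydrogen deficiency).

2

Atom tally by fragment:
  cyclohexene ring core → C:6 H:10
  (− 1 ring H displaced by substituents)
  + OH → O:1 H:1
Element totals:
  C: 6
  H: 10
  O: 1
Molecular formula: C6H10O.
DoU = (2C + 2 + N − H − X) / 2 = (2·6 + 2 + 0 − 10 − 0) / 2 = 2.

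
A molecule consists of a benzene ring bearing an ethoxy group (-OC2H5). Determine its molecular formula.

C8H10O

Atom tally by fragment:
  benzene ring core → C:6 H:6
  (− 1 ring H displaced by substituents)
  + OC2H5 → C:2 H:5 O:1
Element totals:
  C: 8
  H: 10
  O: 1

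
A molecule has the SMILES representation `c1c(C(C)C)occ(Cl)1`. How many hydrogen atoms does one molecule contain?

9

Atom tally by fragment:
  furan ring core → C:4 H:4 O:1
  (− 2 ring H displaced by substituents)
  + CH(CH3)2 → C:3 H:7
  + Cl → Cl:1
Element totals:
  C: 7
  H: 9
  Cl: 1
  O: 1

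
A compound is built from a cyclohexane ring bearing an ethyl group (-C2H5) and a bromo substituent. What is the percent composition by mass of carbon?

Atom tally by fragment:
  cyclohexane ring core → C:6 H:12
  (− 2 ring H displaced by substituents)
  + C2H5 → C:2 H:5
  + Br → Br:1
Element totals:
  C: 8
  H: 15
  Br: 1
Molecular formula: C8H15Br.
Molar mass = 191.112 g/mol.
Mass from C: 8 × 12.011 = 96.088 g/mol.
%C = 96.088 / 191.112 × 100 = 50.28%.

50.28%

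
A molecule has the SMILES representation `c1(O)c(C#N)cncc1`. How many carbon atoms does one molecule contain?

6

Atom tally by fragment:
  pyridine ring core → C:5 H:5 N:1
  (− 2 ring H displaced by substituents)
  + OH → O:1 H:1
  + CN → C:1 N:1
Element totals:
  C: 6
  H: 4
  N: 2
  O: 1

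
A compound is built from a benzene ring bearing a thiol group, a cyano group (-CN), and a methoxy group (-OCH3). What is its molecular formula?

Atom tally by fragment:
  benzene ring core → C:6 H:6
  (− 3 ring H displaced by substituents)
  + SH → S:1 H:1
  + CN → C:1 N:1
  + OCH3 → C:1 H:3 O:1
Element totals:
  C: 8
  H: 7
  N: 1
  O: 1
  S: 1

C8H7NOS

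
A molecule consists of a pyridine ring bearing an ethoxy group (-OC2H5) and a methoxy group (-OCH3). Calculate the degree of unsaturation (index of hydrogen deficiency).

Atom tally by fragment:
  pyridine ring core → C:5 H:5 N:1
  (− 2 ring H displaced by substituents)
  + OC2H5 → C:2 H:5 O:1
  + OCH3 → C:1 H:3 O:1
Element totals:
  C: 8
  H: 11
  N: 1
  O: 2
Molecular formula: C8H11NO2.
DoU = (2C + 2 + N − H − X) / 2 = (2·8 + 2 + 1 − 11 − 0) / 2 = 4.

4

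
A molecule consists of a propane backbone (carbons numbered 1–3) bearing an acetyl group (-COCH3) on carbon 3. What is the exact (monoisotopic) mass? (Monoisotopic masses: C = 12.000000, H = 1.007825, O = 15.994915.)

86.0732

Atom tally by fragment:
  CH3 → C:1 H:3
  CH2 → C:1 H:2
  CH2COCH3 → C:3 H:5 O:1
Element totals:
  C: 5
  H: 10
  O: 1
Molecular formula: C5H10O.
  M = 5(12.0) + 10(1.007825) + 15.994915
    = 60.000000 + 10.078250 + 15.994915 = 86.073165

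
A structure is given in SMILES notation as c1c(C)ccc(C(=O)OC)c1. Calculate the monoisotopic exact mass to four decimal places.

Atom tally by fragment:
  benzene ring core → C:6 H:6
  (− 2 ring H displaced by substituents)
  + CH3 → C:1 H:3
  + COOCH3 → C:2 H:3 O:2
Element totals:
  C: 9
  H: 10
  O: 2
Molecular formula: C9H10O2.
  M = 9(12.0) + 10(1.007825) + 2(15.994915)
    = 108.000000 + 10.078250 + 31.989830 = 150.068080

150.0681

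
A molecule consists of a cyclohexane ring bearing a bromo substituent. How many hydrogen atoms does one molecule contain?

11

Atom tally by fragment:
  cyclohexane ring core → C:6 H:12
  (− 1 ring H displaced by substituents)
  + Br → Br:1
Element totals:
  C: 6
  H: 11
  Br: 1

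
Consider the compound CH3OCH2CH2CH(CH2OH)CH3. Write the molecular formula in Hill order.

C6H14O2

Element totals:
  C: 6
  H: 14
  O: 2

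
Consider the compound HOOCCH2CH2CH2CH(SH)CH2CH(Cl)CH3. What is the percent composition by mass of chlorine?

Atom tally by fragment:
  HOOCCH2 → C:2 H:3 O:2
  CH2 → C:1 H:2
  CH2 → C:1 H:2
  CH(SH) → C:1 H:2 S:1
  CH2 → C:1 H:2
  CH(Cl) → C:1 H:1 Cl:1
  CH3 → C:1 H:3
Element totals:
  C: 8
  H: 15
  Cl: 1
  O: 2
  S: 1
Molecular formula: C8H15ClO2S.
Molar mass = 210.716 g/mol.
Mass from Cl: 1 × 35.45 = 35.450 g/mol.
%Cl = 35.450 / 210.716 × 100 = 16.82%.

16.82%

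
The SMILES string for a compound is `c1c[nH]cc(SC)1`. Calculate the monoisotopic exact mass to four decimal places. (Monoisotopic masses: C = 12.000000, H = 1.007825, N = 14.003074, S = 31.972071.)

113.0299

Atom tally by fragment:
  pyrrole ring core → C:4 H:5 N:1
  (− 1 ring H displaced by substituents)
  + SCH3 → C:1 H:3 S:1
Element totals:
  C: 5
  H: 7
  N: 1
  S: 1
Molecular formula: C5H7NS.
  M = 5(12.0) + 7(1.007825) + 14.003074 + 31.972071
    = 60.000000 + 7.054775 + 14.003074 + 31.972071 = 113.029920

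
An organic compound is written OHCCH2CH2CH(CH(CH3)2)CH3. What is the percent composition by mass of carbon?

74.94%

Element totals:
  C: 8
  H: 16
  O: 1
Molecular formula: C8H16O.
Molar mass = 128.215 g/mol.
Mass from C: 8 × 12.011 = 96.088 g/mol.
%C = 96.088 / 128.215 × 100 = 74.94%.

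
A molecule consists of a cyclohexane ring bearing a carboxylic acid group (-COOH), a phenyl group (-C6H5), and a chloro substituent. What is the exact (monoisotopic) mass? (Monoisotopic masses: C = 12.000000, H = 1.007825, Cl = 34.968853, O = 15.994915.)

Atom tally by fragment:
  cyclohexane ring core → C:6 H:12
  (− 3 ring H displaced by substituents)
  + COOH → C:1 H:1 O:2
  + C6H5 → C:6 H:5
  + Cl → Cl:1
Element totals:
  C: 13
  H: 15
  Cl: 1
  O: 2
Molecular formula: C13H15ClO2.
  M = 13(12.0) + 15(1.007825) + 34.968853 + 2(15.994915)
    = 156.000000 + 15.117375 + 34.968853 + 31.989830 = 238.076058

238.0761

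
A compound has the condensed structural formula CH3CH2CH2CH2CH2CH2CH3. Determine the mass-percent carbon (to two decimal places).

Atom tally by fragment:
  CH3 → C:1 H:3
  CH2 → C:1 H:2
  CH2 → C:1 H:2
  CH2 → C:1 H:2
  CH2 → C:1 H:2
  CH2 → C:1 H:2
  CH3 → C:1 H:3
Element totals:
  C: 7
  H: 16
Molecular formula: C7H16.
Molar mass = 100.205 g/mol.
Mass from C: 7 × 12.011 = 84.077 g/mol.
%C = 84.077 / 100.205 × 100 = 83.90%.

83.90%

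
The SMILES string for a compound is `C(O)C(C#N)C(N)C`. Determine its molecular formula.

C5H10N2O

Atom tally by fragment:
  HOCH2 → C:1 H:3 O:1
  CH(CN) → C:2 H:1 N:1
  CH(NH2) → C:1 H:3 N:1
  CH3 → C:1 H:3
Element totals:
  C: 5
  H: 10
  N: 2
  O: 1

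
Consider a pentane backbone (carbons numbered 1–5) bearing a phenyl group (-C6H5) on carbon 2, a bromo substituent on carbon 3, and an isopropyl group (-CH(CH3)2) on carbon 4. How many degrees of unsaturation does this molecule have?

4

Atom tally by fragment:
  CH3 → C:1 H:3
  CH(C6H5) → C:7 H:6
  CH(Br) → C:1 H:1 Br:1
  CH(CH(CH3)2) → C:4 H:8
  CH3 → C:1 H:3
Element totals:
  C: 14
  H: 21
  Br: 1
Molecular formula: C14H21Br.
DoU = (2C + 2 + N − H − X) / 2 = (2·14 + 2 + 0 − 21 − 1) / 2 = 4.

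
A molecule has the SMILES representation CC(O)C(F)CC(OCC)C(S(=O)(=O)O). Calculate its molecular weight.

Atom tally by fragment:
  CH3 → C:1 H:3
  CH(OH) → C:1 H:2 O:1
  CH(F) → C:1 H:1 F:1
  CH2 → C:1 H:2
  CH(OC2H5) → C:3 H:6 O:1
  CH2SO3H → C:1 H:3 S:1 O:3
Element totals:
  C: 8
  H: 17
  F: 1
  O: 5
  S: 1
Molecular formula: C8H17FO5S.
  M = 8(12.011) + 17(1.008) + 18.998 + 5(15.999) + 32.06
    = 96.088 + 17.136 + 18.998 + 79.995 + 32.060 = 244.277

244.28 g/mol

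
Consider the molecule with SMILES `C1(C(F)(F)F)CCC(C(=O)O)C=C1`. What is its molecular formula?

C8H9F3O2

Atom tally by fragment:
  cyclohexene ring core → C:6 H:10
  (− 2 ring H displaced by substituents)
  + CF3 → C:1 F:3
  + COOH → C:1 H:1 O:2
Element totals:
  C: 8
  H: 9
  F: 3
  O: 2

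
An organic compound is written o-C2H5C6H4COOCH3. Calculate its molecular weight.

164.20 g/mol

Atom tally by fragment:
  benzene ring core → C:6 H:6
  (− 2 ring H displaced by substituents)
  + C2H5 → C:2 H:5
  + COOCH3 → C:2 H:3 O:2
Element totals:
  C: 10
  H: 12
  O: 2
Molecular formula: C10H12O2.
  M = 10(12.011) + 12(1.008) + 2(15.999)
    = 120.110 + 12.096 + 31.998 = 164.204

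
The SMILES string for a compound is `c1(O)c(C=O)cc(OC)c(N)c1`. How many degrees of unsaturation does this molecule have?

Atom tally by fragment:
  benzene ring core → C:6 H:6
  (− 4 ring H displaced by substituents)
  + OH → O:1 H:1
  + CHO → C:1 H:1 O:1
  + OCH3 → C:1 H:3 O:1
  + NH2 → N:1 H:2
Element totals:
  C: 8
  H: 9
  N: 1
  O: 3
Molecular formula: C8H9NO3.
DoU = (2C + 2 + N − H − X) / 2 = (2·8 + 2 + 1 − 9 − 0) / 2 = 5.

5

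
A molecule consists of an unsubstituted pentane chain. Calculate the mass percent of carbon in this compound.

Atom tally by fragment:
  CH3 → C:1 H:3
  CH2 → C:1 H:2
  CH2 → C:1 H:2
  CH2 → C:1 H:2
  CH3 → C:1 H:3
Element totals:
  C: 5
  H: 12
Molecular formula: C5H12.
Molar mass = 72.151 g/mol.
Mass from C: 5 × 12.011 = 60.055 g/mol.
%C = 60.055 / 72.151 × 100 = 83.24%.

83.24%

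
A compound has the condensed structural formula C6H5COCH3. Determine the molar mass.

Element totals:
  C: 8
  H: 8
  O: 1
Molecular formula: C8H8O.
  M = 8(12.011) + 8(1.008) + 15.999
    = 96.088 + 8.064 + 15.999 = 120.151

120.15 g/mol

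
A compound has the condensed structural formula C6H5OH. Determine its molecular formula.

Atom tally by fragment:
  benzene ring core → C:6 H:6
  (− 1 ring H displaced by substituents)
  + OH → O:1 H:1
Element totals:
  C: 6
  H: 6
  O: 1

C6H6O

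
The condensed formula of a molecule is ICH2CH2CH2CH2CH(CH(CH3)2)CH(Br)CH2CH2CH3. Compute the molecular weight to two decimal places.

Atom tally by fragment:
  ICH2 → C:1 H:2 I:1
  CH2 → C:1 H:2
  CH2 → C:1 H:2
  CH2 → C:1 H:2
  CH(CH(CH3)2) → C:4 H:8
  CH(Br) → C:1 H:1 Br:1
  CH2 → C:1 H:2
  CH2 → C:1 H:2
  CH3 → C:1 H:3
Element totals:
  C: 12
  H: 24
  Br: 1
  I: 1
Molecular formula: C12H24BrI.
  M = 12(12.011) + 24(1.008) + 79.904 + 126.904
    = 144.132 + 24.192 + 79.904 + 126.904 = 375.132

375.13 g/mol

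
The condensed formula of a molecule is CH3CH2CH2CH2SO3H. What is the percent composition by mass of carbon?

34.77%

Atom tally by fragment:
  CH3 → C:1 H:3
  CH2 → C:1 H:2
  CH2 → C:1 H:2
  CH2SO3H → C:1 H:3 S:1 O:3
Element totals:
  C: 4
  H: 10
  O: 3
  S: 1
Molecular formula: C4H10O3S.
Molar mass = 138.181 g/mol.
Mass from C: 4 × 12.011 = 48.044 g/mol.
%C = 48.044 / 138.181 × 100 = 34.77%.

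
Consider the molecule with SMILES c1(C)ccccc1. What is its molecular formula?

Atom tally by fragment:
  benzene ring core → C:6 H:6
  (− 1 ring H displaced by substituents)
  + CH3 → C:1 H:3
Element totals:
  C: 7
  H: 8

C7H8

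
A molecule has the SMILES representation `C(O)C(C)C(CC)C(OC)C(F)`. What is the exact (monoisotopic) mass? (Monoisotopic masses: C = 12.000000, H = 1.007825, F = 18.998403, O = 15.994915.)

Atom tally by fragment:
  HOCH2 → C:1 H:3 O:1
  CH(CH3) → C:2 H:4
  CH(C2H5) → C:3 H:6
  CH(OCH3) → C:2 H:4 O:1
  CH2F → C:1 H:2 F:1
Element totals:
  C: 9
  H: 19
  F: 1
  O: 2
Molecular formula: C9H19FO2.
  M = 9(12.0) + 19(1.007825) + 18.998403 + 2(15.994915)
    = 108.000000 + 19.148675 + 18.998403 + 31.989830 = 178.136908

178.1369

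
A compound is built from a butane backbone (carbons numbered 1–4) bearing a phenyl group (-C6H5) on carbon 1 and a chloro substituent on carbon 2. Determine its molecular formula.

C10H13Cl

Atom tally by fragment:
  C6H5CH2 → C:7 H:7
  CH(Cl) → C:1 H:1 Cl:1
  CH2 → C:1 H:2
  CH3 → C:1 H:3
Element totals:
  C: 10
  H: 13
  Cl: 1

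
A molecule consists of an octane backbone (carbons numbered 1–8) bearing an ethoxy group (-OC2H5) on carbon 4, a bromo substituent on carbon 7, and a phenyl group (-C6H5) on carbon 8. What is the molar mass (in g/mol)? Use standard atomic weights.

313.28 g/mol

Atom tally by fragment:
  CH3 → C:1 H:3
  CH2 → C:1 H:2
  CH2 → C:1 H:2
  CH(OC2H5) → C:3 H:6 O:1
  CH2 → C:1 H:2
  CH2 → C:1 H:2
  CH(Br) → C:1 H:1 Br:1
  CH2C6H5 → C:7 H:7
Element totals:
  C: 16
  H: 25
  Br: 1
  O: 1
Molecular formula: C16H25BrO.
  M = 16(12.011) + 25(1.008) + 79.904 + 15.999
    = 192.176 + 25.200 + 79.904 + 15.999 = 313.279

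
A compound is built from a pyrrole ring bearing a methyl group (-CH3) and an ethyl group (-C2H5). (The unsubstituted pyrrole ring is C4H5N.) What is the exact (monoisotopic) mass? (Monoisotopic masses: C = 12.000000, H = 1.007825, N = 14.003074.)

Atom tally by fragment:
  pyrrole ring core → C:4 H:5 N:1
  (− 2 ring H displaced by substituents)
  + CH3 → C:1 H:3
  + C2H5 → C:2 H:5
Element totals:
  C: 7
  H: 11
  N: 1
Molecular formula: C7H11N.
  M = 7(12.0) + 11(1.007825) + 14.003074
    = 84.000000 + 11.086075 + 14.003074 = 109.089149

109.0891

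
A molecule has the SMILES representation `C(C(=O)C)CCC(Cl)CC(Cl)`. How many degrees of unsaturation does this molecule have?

1

Atom tally by fragment:
  CH3COCH2 → C:3 H:5 O:1
  CH2 → C:1 H:2
  CH2 → C:1 H:2
  CH(Cl) → C:1 H:1 Cl:1
  CH2 → C:1 H:2
  CH2Cl → C:1 H:2 Cl:1
Element totals:
  C: 8
  H: 14
  Cl: 2
  O: 1
Molecular formula: C8H14Cl2O.
DoU = (2C + 2 + N − H − X) / 2 = (2·8 + 2 + 0 − 14 − 2) / 2 = 1.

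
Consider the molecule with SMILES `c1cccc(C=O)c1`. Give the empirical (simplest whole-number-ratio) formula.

Atom tally by fragment:
  benzene ring core → C:6 H:6
  (− 1 ring H displaced by substituents)
  + CHO → C:1 H:1 O:1
Element totals:
  C: 7
  H: 6
  O: 1
Molecular formula: C7H6O.
gcd of subscripts (7, 6, 1) = 1, so the empirical formula equals the molecular formula.

C7H6O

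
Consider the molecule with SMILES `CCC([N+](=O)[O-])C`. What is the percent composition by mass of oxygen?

Atom tally by fragment:
  CH3 → C:1 H:3
  CH2 → C:1 H:2
  CH(NO2) → C:1 H:1 N:1 O:2
  CH3 → C:1 H:3
Element totals:
  C: 4
  H: 9
  N: 1
  O: 2
Molecular formula: C4H9NO2.
Molar mass = 103.121 g/mol.
Mass from O: 2 × 15.999 = 31.998 g/mol.
%O = 31.998 / 103.121 × 100 = 31.03%.

31.03%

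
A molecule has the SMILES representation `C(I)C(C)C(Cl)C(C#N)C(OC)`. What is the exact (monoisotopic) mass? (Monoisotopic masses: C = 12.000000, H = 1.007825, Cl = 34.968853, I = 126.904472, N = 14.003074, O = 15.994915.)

Atom tally by fragment:
  ICH2 → C:1 H:2 I:1
  CH(CH3) → C:2 H:4
  CH(Cl) → C:1 H:1 Cl:1
  CH(CN) → C:2 H:1 N:1
  CH2OCH3 → C:2 H:5 O:1
Element totals:
  C: 8
  H: 13
  Cl: 1
  I: 1
  N: 1
  O: 1
Molecular formula: C8H13ClINO.
  M = 8(12.0) + 13(1.007825) + 34.968853 + 126.904472 + 14.003074 + 15.994915
    = 96.000000 + 13.101725 + 34.968853 + 126.904472 + 14.003074 + 15.994915 = 300.973039

300.9730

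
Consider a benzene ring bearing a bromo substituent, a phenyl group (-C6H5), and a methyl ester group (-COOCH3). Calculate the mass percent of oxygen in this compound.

10.99%

Atom tally by fragment:
  benzene ring core → C:6 H:6
  (− 3 ring H displaced by substituents)
  + Br → Br:1
  + C6H5 → C:6 H:5
  + COOCH3 → C:2 H:3 O:2
Element totals:
  C: 14
  H: 11
  Br: 1
  O: 2
Molecular formula: C14H11BrO2.
Molar mass = 291.144 g/mol.
Mass from O: 2 × 15.999 = 31.998 g/mol.
%O = 31.998 / 291.144 × 100 = 10.99%.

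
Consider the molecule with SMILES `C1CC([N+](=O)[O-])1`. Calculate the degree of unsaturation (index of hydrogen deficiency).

2

Atom tally by fragment:
  cyclopropane ring core → C:3 H:6
  (− 1 ring H displaced by substituents)
  + NO2 → N:1 O:2
Element totals:
  C: 3
  H: 5
  N: 1
  O: 2
Molecular formula: C3H5NO2.
DoU = (2C + 2 + N − H − X) / 2 = (2·3 + 2 + 1 − 5 − 0) / 2 = 2.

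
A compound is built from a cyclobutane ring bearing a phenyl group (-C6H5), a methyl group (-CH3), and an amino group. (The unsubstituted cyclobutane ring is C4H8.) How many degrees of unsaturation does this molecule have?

Atom tally by fragment:
  cyclobutane ring core → C:4 H:8
  (− 3 ring H displaced by substituents)
  + C6H5 → C:6 H:5
  + CH3 → C:1 H:3
  + NH2 → N:1 H:2
Element totals:
  C: 11
  H: 15
  N: 1
Molecular formula: C11H15N.
DoU = (2C + 2 + N − H − X) / 2 = (2·11 + 2 + 1 − 15 − 0) / 2 = 5.

5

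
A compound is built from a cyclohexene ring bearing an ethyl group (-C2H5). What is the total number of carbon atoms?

Atom tally by fragment:
  cyclohexene ring core → C:6 H:10
  (− 1 ring H displaced by substituents)
  + C2H5 → C:2 H:5
Element totals:
  C: 8
  H: 14

8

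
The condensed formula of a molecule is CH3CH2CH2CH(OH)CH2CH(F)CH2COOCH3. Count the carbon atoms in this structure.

9

Element totals:
  C: 9
  H: 17
  F: 1
  O: 3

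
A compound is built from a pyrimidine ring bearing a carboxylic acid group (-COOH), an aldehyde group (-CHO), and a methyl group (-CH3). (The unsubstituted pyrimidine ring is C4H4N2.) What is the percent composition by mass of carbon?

50.61%

Atom tally by fragment:
  pyrimidine ring core → C:4 H:4 N:2
  (− 3 ring H displaced by substituents)
  + COOH → C:1 H:1 O:2
  + CHO → C:1 H:1 O:1
  + CH3 → C:1 H:3
Element totals:
  C: 7
  H: 6
  N: 2
  O: 3
Molecular formula: C7H6N2O3.
Molar mass = 166.136 g/mol.
Mass from C: 7 × 12.011 = 84.077 g/mol.
%C = 84.077 / 166.136 × 100 = 50.61%.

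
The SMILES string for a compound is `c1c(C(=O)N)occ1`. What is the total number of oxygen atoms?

2

Atom tally by fragment:
  furan ring core → C:4 H:4 O:1
  (− 1 ring H displaced by substituents)
  + CONH2 → C:1 H:2 O:1 N:1
Element totals:
  C: 5
  H: 5
  N: 1
  O: 2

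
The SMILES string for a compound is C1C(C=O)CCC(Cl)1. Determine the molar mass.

132.59 g/mol

Atom tally by fragment:
  cyclopentane ring core → C:5 H:10
  (− 2 ring H displaced by substituents)
  + CHO → C:1 H:1 O:1
  + Cl → Cl:1
Element totals:
  C: 6
  H: 9
  Cl: 1
  O: 1
Molecular formula: C6H9ClO.
  M = 6(12.011) + 9(1.008) + 35.45 + 15.999
    = 72.066 + 9.072 + 35.450 + 15.999 = 132.587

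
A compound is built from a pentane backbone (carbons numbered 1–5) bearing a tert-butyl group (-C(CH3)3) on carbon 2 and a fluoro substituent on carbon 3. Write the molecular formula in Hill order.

C9H19F

Atom tally by fragment:
  CH3 → C:1 H:3
  CH(C(CH3)3) → C:5 H:10
  CH(F) → C:1 H:1 F:1
  CH2 → C:1 H:2
  CH3 → C:1 H:3
Element totals:
  C: 9
  H: 19
  F: 1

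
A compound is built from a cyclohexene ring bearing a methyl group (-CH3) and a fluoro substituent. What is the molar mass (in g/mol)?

114.16 g/mol

Atom tally by fragment:
  cyclohexene ring core → C:6 H:10
  (− 2 ring H displaced by substituents)
  + CH3 → C:1 H:3
  + F → F:1
Element totals:
  C: 7
  H: 11
  F: 1
Molecular formula: C7H11F.
  M = 7(12.011) + 11(1.008) + 18.998
    = 84.077 + 11.088 + 18.998 = 114.163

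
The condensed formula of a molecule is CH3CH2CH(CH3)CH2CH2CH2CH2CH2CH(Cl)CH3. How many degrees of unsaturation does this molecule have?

0

Atom tally by fragment:
  CH3 → C:1 H:3
  CH2 → C:1 H:2
  CH(CH3) → C:2 H:4
  CH2 → C:1 H:2
  CH2 → C:1 H:2
  CH2 → C:1 H:2
  CH2 → C:1 H:2
  CH2 → C:1 H:2
  CH(Cl) → C:1 H:1 Cl:1
  CH3 → C:1 H:3
Element totals:
  C: 11
  H: 23
  Cl: 1
Molecular formula: C11H23Cl.
DoU = (2C + 2 + N − H − X) / 2 = (2·11 + 2 + 0 − 23 − 1) / 2 = 0.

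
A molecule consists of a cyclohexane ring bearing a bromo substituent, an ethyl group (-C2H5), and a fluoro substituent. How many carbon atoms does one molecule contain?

Atom tally by fragment:
  cyclohexane ring core → C:6 H:12
  (− 3 ring H displaced by substituents)
  + Br → Br:1
  + C2H5 → C:2 H:5
  + F → F:1
Element totals:
  C: 8
  H: 14
  Br: 1
  F: 1

8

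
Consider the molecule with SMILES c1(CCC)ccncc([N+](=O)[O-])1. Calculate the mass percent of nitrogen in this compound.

16.86%

Atom tally by fragment:
  pyridine ring core → C:5 H:5 N:1
  (− 2 ring H displaced by substituents)
  + CH2CH2CH3 → C:3 H:7
  + NO2 → N:1 O:2
Element totals:
  C: 8
  H: 10
  N: 2
  O: 2
Molecular formula: C8H10N2O2.
Molar mass = 166.180 g/mol.
Mass from N: 2 × 14.007 = 28.014 g/mol.
%N = 28.014 / 166.180 × 100 = 16.86%.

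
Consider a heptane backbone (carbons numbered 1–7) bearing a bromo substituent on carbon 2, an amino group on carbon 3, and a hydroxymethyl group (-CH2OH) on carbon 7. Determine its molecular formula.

C8H18BrNO

Atom tally by fragment:
  CH3 → C:1 H:3
  CH(Br) → C:1 H:1 Br:1
  CH(NH2) → C:1 H:3 N:1
  CH2 → C:1 H:2
  CH2 → C:1 H:2
  CH2 → C:1 H:2
  CH2CH2OH → C:2 H:5 O:1
Element totals:
  C: 8
  H: 18
  Br: 1
  N: 1
  O: 1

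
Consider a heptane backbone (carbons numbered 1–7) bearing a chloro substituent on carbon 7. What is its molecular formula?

C7H15Cl

Atom tally by fragment:
  CH3 → C:1 H:3
  CH2 → C:1 H:2
  CH2 → C:1 H:2
  CH2 → C:1 H:2
  CH2 → C:1 H:2
  CH2 → C:1 H:2
  CH2Cl → C:1 H:2 Cl:1
Element totals:
  C: 7
  H: 15
  Cl: 1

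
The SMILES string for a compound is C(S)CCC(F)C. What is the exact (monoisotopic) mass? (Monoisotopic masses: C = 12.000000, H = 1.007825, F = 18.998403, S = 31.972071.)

122.0565

Atom tally by fragment:
  HSCH2 → C:1 H:3 S:1
  CH2 → C:1 H:2
  CH2 → C:1 H:2
  CH(F) → C:1 H:1 F:1
  CH3 → C:1 H:3
Element totals:
  C: 5
  H: 11
  F: 1
  S: 1
Molecular formula: C5H11FS.
  M = 5(12.0) + 11(1.007825) + 18.998403 + 31.972071
    = 60.000000 + 11.086075 + 18.998403 + 31.972071 = 122.056549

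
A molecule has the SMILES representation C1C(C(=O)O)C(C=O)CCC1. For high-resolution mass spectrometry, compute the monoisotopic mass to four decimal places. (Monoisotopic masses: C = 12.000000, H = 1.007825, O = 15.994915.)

156.0786

Atom tally by fragment:
  cyclohexane ring core → C:6 H:12
  (− 2 ring H displaced by substituents)
  + COOH → C:1 H:1 O:2
  + CHO → C:1 H:1 O:1
Element totals:
  C: 8
  H: 12
  O: 3
Molecular formula: C8H12O3.
  M = 8(12.0) + 12(1.007825) + 3(15.994915)
    = 96.000000 + 12.093900 + 47.984745 = 156.078645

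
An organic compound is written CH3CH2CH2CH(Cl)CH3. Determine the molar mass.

Atom tally by fragment:
  CH3 → C:1 H:3
  CH2 → C:1 H:2
  CH2 → C:1 H:2
  CH(Cl) → C:1 H:1 Cl:1
  CH3 → C:1 H:3
Element totals:
  C: 5
  H: 11
  Cl: 1
Molecular formula: C5H11Cl.
  M = 5(12.011) + 11(1.008) + 35.45
    = 60.055 + 11.088 + 35.450 = 106.593

106.59 g/mol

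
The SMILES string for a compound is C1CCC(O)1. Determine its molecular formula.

C4H8O

Atom tally by fragment:
  cyclobutane ring core → C:4 H:8
  (− 1 ring H displaced by substituents)
  + OH → O:1 H:1
Element totals:
  C: 4
  H: 8
  O: 1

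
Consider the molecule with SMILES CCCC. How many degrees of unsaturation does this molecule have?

Atom tally by fragment:
  CH3 → C:1 H:3
  CH2 → C:1 H:2
  CH2 → C:1 H:2
  CH3 → C:1 H:3
Element totals:
  C: 4
  H: 10
Molecular formula: C4H10.
DoU = (2C + 2 + N − H − X) / 2 = (2·4 + 2 + 0 − 10 − 0) / 2 = 0.

0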